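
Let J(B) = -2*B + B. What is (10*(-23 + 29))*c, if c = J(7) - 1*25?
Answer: -1920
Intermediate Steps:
J(B) = -B
c = -32 (c = -1*7 - 1*25 = -7 - 25 = -32)
(10*(-23 + 29))*c = (10*(-23 + 29))*(-32) = (10*6)*(-32) = 60*(-32) = -1920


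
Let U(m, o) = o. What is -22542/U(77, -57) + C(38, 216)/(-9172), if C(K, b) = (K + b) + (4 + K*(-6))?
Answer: 34458919/87134 ≈ 395.47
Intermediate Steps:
C(K, b) = 4 + b - 5*K (C(K, b) = (K + b) + (4 - 6*K) = 4 + b - 5*K)
-22542/U(77, -57) + C(38, 216)/(-9172) = -22542/(-57) + (4 + 216 - 5*38)/(-9172) = -22542*(-1/57) + (4 + 216 - 190)*(-1/9172) = 7514/19 + 30*(-1/9172) = 7514/19 - 15/4586 = 34458919/87134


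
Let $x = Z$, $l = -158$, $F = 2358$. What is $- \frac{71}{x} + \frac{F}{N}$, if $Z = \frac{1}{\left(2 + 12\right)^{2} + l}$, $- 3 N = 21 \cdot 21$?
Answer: $- \frac{132988}{49} \approx -2714.0$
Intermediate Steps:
$N = -147$ ($N = - \frac{21 \cdot 21}{3} = \left(- \frac{1}{3}\right) 441 = -147$)
$Z = \frac{1}{38}$ ($Z = \frac{1}{\left(2 + 12\right)^{2} - 158} = \frac{1}{14^{2} - 158} = \frac{1}{196 - 158} = \frac{1}{38} \approx 0.026316$)
$x = \frac{1}{38} \approx 0.026316$
$- \frac{71}{x} + \frac{F}{N} = - 71 \frac{1}{\frac{1}{38}} + \frac{2358}{-147} = \left(-71\right) 38 + 2358 \left(- \frac{1}{147}\right) = -2698 - \frac{786}{49} = - \frac{132988}{49}$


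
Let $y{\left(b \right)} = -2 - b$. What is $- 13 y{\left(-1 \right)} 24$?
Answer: $312$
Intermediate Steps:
$- 13 y{\left(-1 \right)} 24 = - 13 \left(-2 - -1\right) 24 = - 13 \left(-2 + 1\right) 24 = \left(-13\right) \left(-1\right) 24 = 13 \cdot 24 = 312$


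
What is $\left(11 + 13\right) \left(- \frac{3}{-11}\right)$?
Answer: $\frac{72}{11} \approx 6.5455$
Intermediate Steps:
$\left(11 + 13\right) \left(- \frac{3}{-11}\right) = 24 \left(\left(-3\right) \left(- \frac{1}{11}\right)\right) = 24 \cdot \frac{3}{11} = \frac{72}{11}$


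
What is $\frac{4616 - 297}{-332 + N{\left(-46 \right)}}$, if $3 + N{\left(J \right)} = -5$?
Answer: $- \frac{4319}{340} \approx -12.703$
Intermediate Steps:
$N{\left(J \right)} = -8$ ($N{\left(J \right)} = -3 - 5 = -8$)
$\frac{4616 - 297}{-332 + N{\left(-46 \right)}} = \frac{4616 - 297}{-332 - 8} = \frac{4319}{-340} = 4319 \left(- \frac{1}{340}\right) = - \frac{4319}{340}$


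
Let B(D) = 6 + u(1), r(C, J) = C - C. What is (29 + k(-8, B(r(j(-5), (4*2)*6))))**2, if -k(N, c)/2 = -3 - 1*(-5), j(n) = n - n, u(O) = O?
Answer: 625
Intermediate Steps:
j(n) = 0
r(C, J) = 0
B(D) = 7 (B(D) = 6 + 1 = 7)
k(N, c) = -4 (k(N, c) = -2*(-3 - 1*(-5)) = -2*(-3 + 5) = -2*2 = -4)
(29 + k(-8, B(r(j(-5), (4*2)*6))))**2 = (29 - 4)**2 = 25**2 = 625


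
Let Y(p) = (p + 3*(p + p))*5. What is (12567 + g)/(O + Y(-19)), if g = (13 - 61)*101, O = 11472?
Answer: 7719/10807 ≈ 0.71426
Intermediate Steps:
g = -4848 (g = -48*101 = -4848)
Y(p) = 35*p (Y(p) = (p + 3*(2*p))*5 = (p + 6*p)*5 = (7*p)*5 = 35*p)
(12567 + g)/(O + Y(-19)) = (12567 - 4848)/(11472 + 35*(-19)) = 7719/(11472 - 665) = 7719/10807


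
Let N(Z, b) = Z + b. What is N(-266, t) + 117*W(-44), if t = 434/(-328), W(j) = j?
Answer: -888113/164 ≈ -5415.3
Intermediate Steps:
t = -217/164 (t = 434*(-1/328) = -217/164 ≈ -1.3232)
N(-266, t) + 117*W(-44) = (-266 - 217/164) + 117*(-44) = -43841/164 - 5148 = -888113/164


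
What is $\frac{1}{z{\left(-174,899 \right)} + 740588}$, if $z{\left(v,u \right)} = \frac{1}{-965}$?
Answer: $\frac{965}{714667419} \approx 1.3503 \cdot 10^{-6}$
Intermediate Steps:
$z{\left(v,u \right)} = - \frac{1}{965}$
$\frac{1}{z{\left(-174,899 \right)} + 740588} = \frac{1}{- \frac{1}{965} + 740588} = \frac{1}{\frac{714667419}{965}} = \frac{965}{714667419}$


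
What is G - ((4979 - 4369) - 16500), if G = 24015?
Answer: 39905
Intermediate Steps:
G - ((4979 - 4369) - 16500) = 24015 - ((4979 - 4369) - 16500) = 24015 - (610 - 16500) = 24015 - 1*(-15890) = 24015 + 15890 = 39905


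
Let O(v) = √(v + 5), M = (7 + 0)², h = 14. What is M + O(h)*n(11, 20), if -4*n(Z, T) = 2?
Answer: 49 - √19/2 ≈ 46.821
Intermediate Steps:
n(Z, T) = -½ (n(Z, T) = -¼*2 = -½)
M = 49 (M = 7² = 49)
O(v) = √(5 + v)
M + O(h)*n(11, 20) = 49 + √(5 + 14)*(-½) = 49 + √19*(-½) = 49 - √19/2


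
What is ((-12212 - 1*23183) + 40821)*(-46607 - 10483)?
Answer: -309770340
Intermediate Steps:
((-12212 - 1*23183) + 40821)*(-46607 - 10483) = ((-12212 - 23183) + 40821)*(-57090) = (-35395 + 40821)*(-57090) = 5426*(-57090) = -309770340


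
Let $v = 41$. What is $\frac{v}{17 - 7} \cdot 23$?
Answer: $\frac{943}{10} \approx 94.3$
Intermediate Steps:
$\frac{v}{17 - 7} \cdot 23 = \frac{1}{17 - 7} \cdot 41 \cdot 23 = \frac{1}{10} \cdot 41 \cdot 23 = \frac{41}{10} \cdot 23 = \frac{943}{10}$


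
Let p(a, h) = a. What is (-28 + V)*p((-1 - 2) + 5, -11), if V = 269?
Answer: 482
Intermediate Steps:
(-28 + V)*p((-1 - 2) + 5, -11) = (-28 + 269)*((-1 - 2) + 5) = 241*(-3 + 5) = 241*2 = 482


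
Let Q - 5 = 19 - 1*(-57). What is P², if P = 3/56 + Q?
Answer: 20602521/3136 ≈ 6569.7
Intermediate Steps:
Q = 81 (Q = 5 + (19 - 1*(-57)) = 5 + (19 + 57) = 5 + 76 = 81)
P = 4539/56 (P = 3/56 + 81 = 4539/56 ≈ 81.054)
P² = (4539/56)² = 20602521/3136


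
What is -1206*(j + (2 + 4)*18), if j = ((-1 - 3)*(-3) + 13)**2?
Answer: -883998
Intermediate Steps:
j = 625 (j = (-4*(-3) + 13)**2 = (12 + 13)**2 = 25**2 = 625)
-1206*(j + (2 + 4)*18) = -1206*(625 + (2 + 4)*18) = -1206*(625 + 6*18) = -1206*(625 + 108) = -1206*733 = -883998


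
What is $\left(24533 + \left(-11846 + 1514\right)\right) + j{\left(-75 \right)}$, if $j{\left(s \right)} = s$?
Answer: $14126$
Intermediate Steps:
$\left(24533 + \left(-11846 + 1514\right)\right) + j{\left(-75 \right)} = \left(24533 + \left(-11846 + 1514\right)\right) - 75 = \left(24533 - 10332\right) - 75 = 14201 - 75 = 14126$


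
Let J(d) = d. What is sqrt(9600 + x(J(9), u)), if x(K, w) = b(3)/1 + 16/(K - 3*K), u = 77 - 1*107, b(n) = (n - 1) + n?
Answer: sqrt(86437)/3 ≈ 98.001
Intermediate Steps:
b(n) = -1 + 2*n (b(n) = (-1 + n) + n = -1 + 2*n)
u = -30 (u = 77 - 107 = -30)
x(K, w) = 5 - 8/K (x(K, w) = (-1 + 2*3)/1 + 16/(K - 3*K) = (-1 + 6)*1 + 16/((-2*K)) = 5*1 + 16*(-1/(2*K)) = 5 - 8/K)
sqrt(9600 + x(J(9), u)) = sqrt(9600 + (5 - 8/9)) = sqrt(9600 + 37/9) = sqrt(86437/9) = sqrt(86437)/3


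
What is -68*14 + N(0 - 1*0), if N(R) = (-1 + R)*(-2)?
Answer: -950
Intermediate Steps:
N(R) = 2 - 2*R
-68*14 + N(0 - 1*0) = -68*14 + (2 - 2*(0 - 1*0)) = -952 + (2 - 2*(0 + 0)) = -952 + (2 - 2*0) = -952 + (2 + 0) = -952 + 2 = -950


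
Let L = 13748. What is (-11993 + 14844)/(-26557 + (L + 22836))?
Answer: 2851/10027 ≈ 0.28433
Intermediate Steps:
(-11993 + 14844)/(-26557 + (L + 22836)) = (-11993 + 14844)/(-26557 + (13748 + 22836)) = 2851/(-26557 + 36584) = 2851/10027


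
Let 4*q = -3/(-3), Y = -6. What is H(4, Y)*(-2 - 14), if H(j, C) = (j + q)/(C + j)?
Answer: 34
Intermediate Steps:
q = ¼ (q = (-3/(-3))/4 = (-3*(-⅓))/4 = (¼)*1 = ¼ ≈ 0.25000)
H(j, C) = (¼ + j)/(C + j) (H(j, C) = (j + ¼)/(C + j) = (¼ + j)/(C + j))
H(4, Y)*(-2 - 14) = ((¼ + 4)/(-6 + 4))*(-2 - 14) = ((17/4)/(-2))*(-16) = -½*17/4*(-16) = -17/8*(-16) = 34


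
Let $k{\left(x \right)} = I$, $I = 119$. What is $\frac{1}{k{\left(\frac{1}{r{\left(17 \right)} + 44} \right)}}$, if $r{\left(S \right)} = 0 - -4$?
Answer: $\frac{1}{119} \approx 0.0084034$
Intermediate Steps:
$r{\left(S \right)} = 4$ ($r{\left(S \right)} = 0 + 4 = 4$)
$k{\left(x \right)} = 119$
$\frac{1}{k{\left(\frac{1}{r{\left(17 \right)} + 44} \right)}} = \frac{1}{119}$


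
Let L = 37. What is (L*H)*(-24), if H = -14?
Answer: 12432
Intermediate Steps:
(L*H)*(-24) = (37*(-14))*(-24) = -518*(-24) = 12432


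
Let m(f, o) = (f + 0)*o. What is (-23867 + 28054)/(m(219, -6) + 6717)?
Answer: 4187/5403 ≈ 0.77494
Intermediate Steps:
m(f, o) = f*o
(-23867 + 28054)/(m(219, -6) + 6717) = (-23867 + 28054)/(219*(-6) + 6717) = 4187/(-1314 + 6717) = 4187/5403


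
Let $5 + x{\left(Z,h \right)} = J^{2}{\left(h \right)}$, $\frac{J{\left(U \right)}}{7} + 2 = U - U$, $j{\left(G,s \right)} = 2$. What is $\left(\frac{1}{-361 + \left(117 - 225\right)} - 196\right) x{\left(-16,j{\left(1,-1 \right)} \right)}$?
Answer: $- \frac{17557675}{469} \approx -37436.0$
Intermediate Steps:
$J{\left(U \right)} = -14$ ($J{\left(U \right)} = -14 + 7 \left(U - U\right) = -14 + 7 \cdot 0 = -14 + 0 = -14$)
$x{\left(Z,h \right)} = 191$ ($x{\left(Z,h \right)} = -5 + \left(-14\right)^{2} = -5 + 196 = 191$)
$\left(\frac{1}{-361 + \left(117 - 225\right)} - 196\right) x{\left(-16,j{\left(1,-1 \right)} \right)} = \left(\frac{1}{-361 + \left(117 - 225\right)} - 196\right) 191 = \left(\frac{1}{-361 - 108} - 196\right) 191 = \left(\frac{1}{-469} - 196\right) 191 = \left(- \frac{1}{469} - 196\right) 191 = \left(- \frac{91925}{469}\right) 191 = - \frac{17557675}{469}$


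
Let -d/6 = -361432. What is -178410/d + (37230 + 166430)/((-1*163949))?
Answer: -78484264635/59256414968 ≈ -1.3245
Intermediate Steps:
d = 2168592 (d = -6*(-361432) = 2168592)
-178410/d + (37230 + 166430)/((-1*163949)) = -178410/2168592 + (37230 + 166430)/((-1*163949)) = -178410*1/2168592 + 203660/(-163949) = -29735/361432 + 203660*(-1/163949) = -29735/361432 - 203660/163949 = -78484264635/59256414968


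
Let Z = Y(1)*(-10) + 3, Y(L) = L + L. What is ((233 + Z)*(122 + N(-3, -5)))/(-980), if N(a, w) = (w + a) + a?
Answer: -5994/245 ≈ -24.465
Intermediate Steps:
Y(L) = 2*L
Z = -17 (Z = (2*1)*(-10) + 3 = 2*(-10) + 3 = -20 + 3 = -17)
N(a, w) = w + 2*a (N(a, w) = (a + w) + a = w + 2*a)
((233 + Z)*(122 + N(-3, -5)))/(-980) = ((233 - 17)*(122 + (-5 + 2*(-3))))/(-980) = (216*(122 + (-5 - 6)))*(-1/980) = (216*(122 - 11))*(-1/980) = (216*111)*(-1/980) = 23976*(-1/980) = -5994/245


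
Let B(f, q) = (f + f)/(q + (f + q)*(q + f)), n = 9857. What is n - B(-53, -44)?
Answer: 92310911/9365 ≈ 9857.0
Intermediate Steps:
B(f, q) = 2*f/(q + (f + q)**2) (B(f, q) = (2*f)/(q + (f + q)*(f + q)) = (2*f)/(q + (f + q)**2) = 2*f/(q + (f + q)**2))
n - B(-53, -44) = 9857 - 2*(-53)/(-44 + (-53 - 44)**2) = 9857 - 2*(-53)/(-44 + (-97)**2) = 9857 - 2*(-53)/(-44 + 9409) = 9857 - 2*(-53)/9365 = 9857 - 1*(-106/9365) = 9857 + 106/9365 = 92310911/9365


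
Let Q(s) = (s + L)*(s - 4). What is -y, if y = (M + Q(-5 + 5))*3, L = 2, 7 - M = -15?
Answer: -42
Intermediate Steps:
M = 22 (M = 7 - 1*(-15) = 7 + 15 = 22)
Q(s) = (-4 + s)*(2 + s) (Q(s) = (s + 2)*(s - 4) = (2 + s)*(-4 + s) = (-4 + s)*(2 + s))
y = 42 (y = (22 + (-8 + (-5 + 5)² - 2*(-5 + 5)))*3 = (22 + (-8 + 0² - 2*0))*3 = (22 + (-8 + 0 + 0))*3 = (22 - 8)*3 = 14*3 = 42)
-y = -1*42 = -42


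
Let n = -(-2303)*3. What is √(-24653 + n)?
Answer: 4*I*√1109 ≈ 133.21*I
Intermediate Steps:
n = 6909 (n = -49*(-141) = 6909)
√(-24653 + n) = √(-24653 + 6909) = √(-17744) = 4*I*√1109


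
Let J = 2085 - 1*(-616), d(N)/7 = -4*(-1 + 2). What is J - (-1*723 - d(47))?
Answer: 3396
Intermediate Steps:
d(N) = -28 (d(N) = 7*(-4*(-1 + 2)) = 7*(-4*1) = 7*(-4) = -28)
J = 2701 (J = 2085 + 616 = 2701)
J - (-1*723 - d(47)) = 2701 - (-1*723 - 1*(-28)) = 2701 - (-723 + 28) = 2701 - 1*(-695) = 2701 + 695 = 3396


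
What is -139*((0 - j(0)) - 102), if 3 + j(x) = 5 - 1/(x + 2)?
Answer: 28773/2 ≈ 14387.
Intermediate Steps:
j(x) = 2 - 1/(2 + x) (j(x) = -3 + (5 - 1/(x + 2)) = -3 + (5 - 1/(2 + x)) = 2 - 1/(2 + x))
-139*((0 - j(0)) - 102) = -139*((0 - (3 + 2*0)/(2 + 0)) - 102) = -139*((0 - (3 + 0)/2) - 102) = -139*((0 - 3/2) - 102) = -139*(-3/2 - 102) = -139*(-207/2) = 28773/2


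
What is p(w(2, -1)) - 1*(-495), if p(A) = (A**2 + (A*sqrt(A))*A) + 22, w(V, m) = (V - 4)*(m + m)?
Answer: 565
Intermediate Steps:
w(V, m) = 2*m*(-4 + V) (w(V, m) = (-4 + V)*(2*m) = 2*m*(-4 + V))
p(A) = 22 + A**2 + A**(5/2) (p(A) = (A**2 + A**(3/2)*A) + 22 = (A**2 + A**(5/2)) + 22 = 22 + A**2 + A**(5/2))
p(w(2, -1)) - 1*(-495) = (22 + (2*(-1)*(-4 + 2))**2 + (2*(-1)*(-4 + 2))**(5/2)) - 1*(-495) = (22 + (2*(-1)*(-2))**2 + (2*(-1)*(-2))**(5/2)) + 495 = (22 + 4**2 + 4**(5/2)) + 495 = (22 + 16 + 32) + 495 = 70 + 495 = 565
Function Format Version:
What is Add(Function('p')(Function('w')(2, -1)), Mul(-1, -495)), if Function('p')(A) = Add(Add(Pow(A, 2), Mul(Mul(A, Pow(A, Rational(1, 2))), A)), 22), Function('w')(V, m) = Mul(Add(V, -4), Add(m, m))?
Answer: 565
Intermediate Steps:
Function('w')(V, m) = Mul(2, m, Add(-4, V)) (Function('w')(V, m) = Mul(Add(-4, V), Mul(2, m)) = Mul(2, m, Add(-4, V)))
Function('p')(A) = Add(22, Pow(A, 2), Pow(A, Rational(5, 2))) (Function('p')(A) = Add(Add(Pow(A, 2), Mul(Pow(A, Rational(3, 2)), A)), 22) = Add(Add(Pow(A, 2), Pow(A, Rational(5, 2))), 22) = Add(22, Pow(A, 2), Pow(A, Rational(5, 2))))
Add(Function('p')(Function('w')(2, -1)), Mul(-1, -495)) = Add(Add(22, Pow(Mul(2, -1, Add(-4, 2)), 2), Pow(Mul(2, -1, Add(-4, 2)), Rational(5, 2))), Mul(-1, -495)) = Add(Add(22, Pow(Mul(2, -1, -2), 2), Pow(Mul(2, -1, -2), Rational(5, 2))), 495) = Add(Add(22, Pow(4, 2), Pow(4, Rational(5, 2))), 495) = Add(Add(22, 16, 32), 495) = Add(70, 495) = 565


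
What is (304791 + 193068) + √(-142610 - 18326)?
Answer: 497859 + 2*I*√40234 ≈ 4.9786e+5 + 401.17*I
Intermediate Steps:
(304791 + 193068) + √(-142610 - 18326) = 497859 + √(-160936) = 497859 + 2*I*√40234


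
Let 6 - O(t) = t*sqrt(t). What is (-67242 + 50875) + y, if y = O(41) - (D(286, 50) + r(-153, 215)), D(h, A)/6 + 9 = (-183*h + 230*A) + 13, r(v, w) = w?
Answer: 228428 - 41*sqrt(41) ≈ 2.2817e+5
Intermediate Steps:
O(t) = 6 - t**(3/2) (O(t) = 6 - t*sqrt(t) = 6 - t**(3/2))
D(h, A) = 24 - 1098*h + 1380*A (D(h, A) = -54 + 6*((-183*h + 230*A) + 13) = -54 + 6*(13 - 183*h + 230*A) = -54 + (78 - 1098*h + 1380*A) = 24 - 1098*h + 1380*A)
y = 244795 - 41*sqrt(41) (y = (6 - 41**(3/2)) - ((24 - 1098*286 + 1380*50) + 215) = (6 - 41*sqrt(41)) - ((24 - 314028 + 69000) + 215) = (6 - 41*sqrt(41)) - (-245004 + 215) = (6 - 41*sqrt(41)) - 1*(-244789) = (6 - 41*sqrt(41)) + 244789 = 244795 - 41*sqrt(41) ≈ 2.4453e+5)
(-67242 + 50875) + y = (-67242 + 50875) + (244795 - 41*sqrt(41)) = -16367 + (244795 - 41*sqrt(41)) = 228428 - 41*sqrt(41)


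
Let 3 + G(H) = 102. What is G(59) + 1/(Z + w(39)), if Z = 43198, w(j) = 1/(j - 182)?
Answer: 611554130/6177313 ≈ 99.000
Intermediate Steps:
G(H) = 99 (G(H) = -3 + 102 = 99)
w(j) = 1/(-182 + j)
G(59) + 1/(Z + w(39)) = 99 + 1/(43198 + 1/(-182 + 39)) = 99 + 1/(43198 + 1/(-143)) = 99 + 1/(43198 - 1/143) = 99 + 1/(6177313/143) = 99 + 143/6177313 = 611554130/6177313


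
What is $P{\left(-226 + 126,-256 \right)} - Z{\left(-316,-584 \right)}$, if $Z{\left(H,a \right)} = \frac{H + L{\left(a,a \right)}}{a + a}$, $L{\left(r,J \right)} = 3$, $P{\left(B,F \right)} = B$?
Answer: $- \frac{117113}{1168} \approx -100.27$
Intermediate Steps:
$Z{\left(H,a \right)} = \frac{3 + H}{2 a}$ ($Z{\left(H,a \right)} = \frac{H + 3}{a + a} = \frac{3 + H}{2 a}$)
$P{\left(-226 + 126,-256 \right)} - Z{\left(-316,-584 \right)} = \left(-226 + 126\right) - \frac{3 - 316}{2 \left(-584\right)} = -100 - \frac{1}{2} \left(- \frac{1}{584}\right) \left(-313\right) = -100 - \frac{313}{1168} = - \frac{117113}{1168}$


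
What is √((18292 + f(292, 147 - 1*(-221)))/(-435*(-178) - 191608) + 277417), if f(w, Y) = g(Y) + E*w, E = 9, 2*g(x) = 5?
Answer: 37*√2641765101767/114178 ≈ 526.70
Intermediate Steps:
g(x) = 5/2 (g(x) = (½)*5 = 5/2)
f(w, Y) = 5/2 + 9*w
√((18292 + f(292, 147 - 1*(-221)))/(-435*(-178) - 191608) + 277417) = √((18292 + (5/2 + 9*292))/(-435*(-178) - 191608) + 277417) = √((18292 + (5/2 + 2628))/(77430 - 191608) + 277417) = √((18292 + 5261/2)/(-114178) + 277417) = √((41845/2)*(-1/114178) + 277417) = √(-41845/228356 + 277417) = √(63349794607/228356) = 37*√2641765101767/114178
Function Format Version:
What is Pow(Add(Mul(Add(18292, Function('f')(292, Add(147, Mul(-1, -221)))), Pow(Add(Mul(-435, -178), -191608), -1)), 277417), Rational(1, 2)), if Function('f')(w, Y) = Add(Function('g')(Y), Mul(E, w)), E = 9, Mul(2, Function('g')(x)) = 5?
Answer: Mul(Rational(37, 114178), Pow(2641765101767, Rational(1, 2))) ≈ 526.70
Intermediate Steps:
Function('g')(x) = Rational(5, 2) (Function('g')(x) = Mul(Rational(1, 2), 5) = Rational(5, 2))
Function('f')(w, Y) = Add(Rational(5, 2), Mul(9, w))
Pow(Add(Mul(Add(18292, Function('f')(292, Add(147, Mul(-1, -221)))), Pow(Add(Mul(-435, -178), -191608), -1)), 277417), Rational(1, 2)) = Pow(Add(Mul(Add(18292, Add(Rational(5, 2), Mul(9, 292))), Pow(Add(Mul(-435, -178), -191608), -1)), 277417), Rational(1, 2)) = Pow(Add(Mul(Add(18292, Add(Rational(5, 2), 2628)), Pow(Add(77430, -191608), -1)), 277417), Rational(1, 2)) = Pow(Add(Mul(Add(18292, Rational(5261, 2)), Pow(-114178, -1)), 277417), Rational(1, 2)) = Pow(Add(Mul(Rational(41845, 2), Rational(-1, 114178)), 277417), Rational(1, 2)) = Pow(Add(Rational(-41845, 228356), 277417), Rational(1, 2)) = Pow(Rational(63349794607, 228356), Rational(1, 2)) = Mul(Rational(37, 114178), Pow(2641765101767, Rational(1, 2)))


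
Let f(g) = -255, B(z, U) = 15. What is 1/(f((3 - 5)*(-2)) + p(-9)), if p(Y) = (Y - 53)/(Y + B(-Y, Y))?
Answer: -3/796 ≈ -0.0037688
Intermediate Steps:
p(Y) = (-53 + Y)/(15 + Y) (p(Y) = (Y - 53)/(Y + 15) = (-53 + Y)/(15 + Y))
1/(f((3 - 5)*(-2)) + p(-9)) = 1/(-255 + (-53 - 9)/(15 - 9)) = 1/(-255 - 62/6) = 1/(-255 + (⅙)*(-62)) = 1/(-255 - 31/3) = 1/(-796/3) = -3/796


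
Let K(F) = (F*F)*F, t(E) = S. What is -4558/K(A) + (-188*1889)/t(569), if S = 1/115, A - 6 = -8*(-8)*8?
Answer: -2838225718707159/69495916 ≈ -4.0840e+7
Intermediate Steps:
A = 518 (A = 6 - 8*(-8)*8 = 6 + 64*8 = 6 + 512 = 518)
S = 1/115 ≈ 0.0086956
t(E) = 1/115
K(F) = F³ (K(F) = F²*F = F³)
-4558/K(A) + (-188*1889)/t(569) = -4558/(518³) + (-188*1889)/(1/115) = -4558/138991832 - 355132*115 = -4558*1/138991832 - 40840180 = -2279/69495916 - 40840180 = -2838225718707159/69495916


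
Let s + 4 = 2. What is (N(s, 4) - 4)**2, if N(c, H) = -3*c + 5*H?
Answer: 484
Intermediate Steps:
s = -2 (s = -4 + 2 = -2)
(N(s, 4) - 4)**2 = ((-3*(-2) + 5*4) - 4)**2 = ((6 + 20) - 4)**2 = (26 - 4)**2 = 22**2 = 484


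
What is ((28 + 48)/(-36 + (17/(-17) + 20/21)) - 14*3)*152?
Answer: -5075280/757 ≈ -6704.5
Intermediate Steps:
((28 + 48)/(-36 + (17/(-17) + 20/21)) - 14*3)*152 = (76/(-36 + (17*(-1/17) + 20*(1/21))) - 42)*152 = (76/(-36 + (-1 + 20/21)) - 42)*152 = (76/(-36 - 1/21) - 42)*152 = (76/(-757/21) - 42)*152 = (76*(-21/757) - 42)*152 = (-1596/757 - 42)*152 = -33390/757*152 = -5075280/757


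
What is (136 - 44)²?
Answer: 8464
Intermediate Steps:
(136 - 44)² = 92² = 8464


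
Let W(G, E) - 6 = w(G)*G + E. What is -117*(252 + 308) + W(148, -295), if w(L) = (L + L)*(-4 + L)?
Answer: 6242543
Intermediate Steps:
w(L) = 2*L*(-4 + L) (w(L) = (2*L)*(-4 + L) = 2*L*(-4 + L))
W(G, E) = 6 + E + 2*G**2*(-4 + G) (W(G, E) = 6 + ((2*G*(-4 + G))*G + E) = 6 + (2*G**2*(-4 + G) + E) = 6 + (E + 2*G**2*(-4 + G)) = 6 + E + 2*G**2*(-4 + G))
-117*(252 + 308) + W(148, -295) = -117*(252 + 308) + (6 - 295 + 2*148**2*(-4 + 148)) = -117*560 + (6 - 295 + 2*21904*144) = -65520 + (6 - 295 + 6308352) = -65520 + 6308063 = 6242543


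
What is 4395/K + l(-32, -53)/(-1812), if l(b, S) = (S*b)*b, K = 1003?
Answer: 15599639/454359 ≈ 34.333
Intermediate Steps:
l(b, S) = S*b²
4395/K + l(-32, -53)/(-1812) = 4395/1003 - 53*(-32)²/(-1812) = 4395*(1/1003) - 53*1024*(-1/1812) = 4395/1003 - 54272*(-1/1812) = 4395/1003 + 13568/453 = 15599639/454359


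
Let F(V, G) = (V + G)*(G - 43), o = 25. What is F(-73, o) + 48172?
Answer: 49036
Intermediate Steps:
F(V, G) = (-43 + G)*(G + V) (F(V, G) = (G + V)*(-43 + G) = (-43 + G)*(G + V))
F(-73, o) + 48172 = (25² - 43*25 - 43*(-73) + 25*(-73)) + 48172 = (625 - 1075 + 3139 - 1825) + 48172 = 864 + 48172 = 49036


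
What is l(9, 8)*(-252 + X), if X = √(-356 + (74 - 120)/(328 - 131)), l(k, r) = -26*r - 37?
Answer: 61740 - 245*I*√13825066/197 ≈ 61740.0 - 4624.2*I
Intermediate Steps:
l(k, r) = -37 - 26*r
X = I*√13825066/197 (X = √(-356 - 46/197) = √(-70178/197) = I*√13825066/197 ≈ 18.874*I)
l(9, 8)*(-252 + X) = (-37 - 26*8)*(-252 + I*√13825066/197) = (-37 - 208)*(-252 + I*√13825066/197) = -245*(-252 + I*√13825066/197) = 61740 - 245*I*√13825066/197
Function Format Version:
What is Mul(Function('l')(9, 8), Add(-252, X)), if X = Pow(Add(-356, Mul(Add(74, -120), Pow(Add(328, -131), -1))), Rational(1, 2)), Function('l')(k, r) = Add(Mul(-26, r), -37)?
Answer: Add(61740, Mul(Rational(-245, 197), I, Pow(13825066, Rational(1, 2)))) ≈ Add(61740., Mul(-4624.2, I))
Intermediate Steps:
Function('l')(k, r) = Add(-37, Mul(-26, r))
X = Mul(Rational(1, 197), I, Pow(13825066, Rational(1, 2))) (X = Pow(Add(-356, Mul(-46, Pow(197, -1))), Rational(1, 2)) = Pow(Add(-356, Mul(-46, Rational(1, 197))), Rational(1, 2)) = Pow(Add(-356, Rational(-46, 197)), Rational(1, 2)) = Pow(Rational(-70178, 197), Rational(1, 2)) = Mul(Rational(1, 197), I, Pow(13825066, Rational(1, 2))) ≈ Mul(18.874, I))
Mul(Function('l')(9, 8), Add(-252, X)) = Mul(Add(-37, Mul(-26, 8)), Add(-252, Mul(Rational(1, 197), I, Pow(13825066, Rational(1, 2))))) = Mul(Add(-37, -208), Add(-252, Mul(Rational(1, 197), I, Pow(13825066, Rational(1, 2))))) = Mul(-245, Add(-252, Mul(Rational(1, 197), I, Pow(13825066, Rational(1, 2))))) = Add(61740, Mul(Rational(-245, 197), I, Pow(13825066, Rational(1, 2))))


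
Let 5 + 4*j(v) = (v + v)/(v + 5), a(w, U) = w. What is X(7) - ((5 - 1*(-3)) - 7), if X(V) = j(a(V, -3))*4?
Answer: -29/6 ≈ -4.8333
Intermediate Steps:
j(v) = -5/4 + v/(2*(5 + v)) (j(v) = -5/4 + ((v + v)/(v + 5))/4 = -5/4 + ((2*v)/(5 + v))/4 = -5/4 + (2*v/(5 + v))/4 = -5/4 + v/(2*(5 + v)))
X(V) = (-25 - 3*V)/(5 + V) (X(V) = ((-25 - 3*V)/(4*(5 + V)))*4 = (-25 - 3*V)/(5 + V))
X(7) - ((5 - 1*(-3)) - 7) = (-25 - 3*7)/(5 + 7) - ((5 - 1*(-3)) - 7) = (-25 - 21)/12 - ((5 + 3) - 7) = (1/12)*(-46) - (8 - 7) = -23/6 - 1*1 = -23/6 - 1 = -29/6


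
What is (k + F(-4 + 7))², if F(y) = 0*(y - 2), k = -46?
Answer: 2116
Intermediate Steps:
F(y) = 0 (F(y) = 0*(-2 + y) = 0)
(k + F(-4 + 7))² = (-46 + 0)² = (-46)² = 2116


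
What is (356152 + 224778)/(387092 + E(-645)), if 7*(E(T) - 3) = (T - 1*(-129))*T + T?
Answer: 406651/304184 ≈ 1.3369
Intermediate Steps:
E(T) = 3 + T/7 + T*(129 + T)/7 (E(T) = 3 + ((T - 1*(-129))*T + T)/7 = 3 + ((T + 129)*T + T)/7 = 3 + ((129 + T)*T + T)/7 = 3 + (T*(129 + T) + T)/7 = 3 + (T + T*(129 + T))/7 = 3 + (T/7 + T*(129 + T)/7) = 3 + T/7 + T*(129 + T)/7)
(356152 + 224778)/(387092 + E(-645)) = (356152 + 224778)/(387092 + (3 + (1/7)*(-645)**2 + (130/7)*(-645))) = 580930/(387092 + (3 + (1/7)*416025 - 83850/7)) = 580930/(387092 + (3 + 416025/7 - 83850/7)) = 580930/(387092 + 332196/7) = 580930/(3041840/7) = 580930*(7/3041840) = 406651/304184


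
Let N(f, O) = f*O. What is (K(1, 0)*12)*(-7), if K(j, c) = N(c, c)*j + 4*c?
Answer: 0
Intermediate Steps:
N(f, O) = O*f
K(j, c) = 4*c + j*c² (K(j, c) = (c*c)*j + 4*c = c²*j + 4*c = j*c² + 4*c = 4*c + j*c²)
(K(1, 0)*12)*(-7) = ((0*(4 + 0*1))*12)*(-7) = ((0*(4 + 0))*12)*(-7) = ((0*4)*12)*(-7) = (0*12)*(-7) = 0*(-7) = 0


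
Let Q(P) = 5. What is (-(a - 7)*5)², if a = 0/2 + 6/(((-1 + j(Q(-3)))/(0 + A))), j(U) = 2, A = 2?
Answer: 625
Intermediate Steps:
a = 12 (a = 0/2 + 6/(((-1 + 2)/(0 + 2))) = 0*(½) + 6/((1/2)) = 0 + 6/((1*(½))) = 0 + 6/(½) = 0 + 6*2 = 0 + 12 = 12)
(-(a - 7)*5)² = (-(12 - 7)*5)² = (-5*5)² = (-1*25)² = (-25)² = 625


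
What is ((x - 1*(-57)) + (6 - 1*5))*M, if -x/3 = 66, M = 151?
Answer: -21140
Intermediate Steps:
x = -198 (x = -3*66 = -198)
((x - 1*(-57)) + (6 - 1*5))*M = ((-198 - 1*(-57)) + (6 - 1*5))*151 = ((-198 + 57) + (6 - 5))*151 = (-141 + 1)*151 = -140*151 = -21140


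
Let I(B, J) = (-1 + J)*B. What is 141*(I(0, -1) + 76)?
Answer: 10716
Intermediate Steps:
I(B, J) = B*(-1 + J)
141*(I(0, -1) + 76) = 141*(0*(-1 - 1) + 76) = 141*(0*(-2) + 76) = 141*(0 + 76) = 141*76 = 10716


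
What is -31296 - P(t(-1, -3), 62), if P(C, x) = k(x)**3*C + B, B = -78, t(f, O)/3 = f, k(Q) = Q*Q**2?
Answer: 40611259638759438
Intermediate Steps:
k(Q) = Q**3
t(f, O) = 3*f
P(C, x) = -78 + C*x**9 (P(C, x) = (x**3)**3*C - 78 = x**9*C - 78 = C*x**9 - 78 = -78 + C*x**9)
-31296 - P(t(-1, -3), 62) = -31296 - (-78 + (3*(-1))*62**9) = -31296 - (-78 - 3*13537086546263552) = -31296 - (-78 - 40611259638790656) = -31296 - 1*(-40611259638790734) = -31296 + 40611259638790734 = 40611259638759438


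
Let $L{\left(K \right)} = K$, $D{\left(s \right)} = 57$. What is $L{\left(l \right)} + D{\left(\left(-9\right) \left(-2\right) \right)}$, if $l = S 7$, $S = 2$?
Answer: $71$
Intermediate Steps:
$l = 14$ ($l = 2 \cdot 7 = 14$)
$L{\left(l \right)} + D{\left(\left(-9\right) \left(-2\right) \right)} = 14 + 57 = 71$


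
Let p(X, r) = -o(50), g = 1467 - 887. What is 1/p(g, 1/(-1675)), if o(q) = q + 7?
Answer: -1/57 ≈ -0.017544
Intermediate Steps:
o(q) = 7 + q
g = 580
p(X, r) = -57 (p(X, r) = -(7 + 50) = -1*57 = -57)
1/p(g, 1/(-1675)) = 1/(-57) = -1/57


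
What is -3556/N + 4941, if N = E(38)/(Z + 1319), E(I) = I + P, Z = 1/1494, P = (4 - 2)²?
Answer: -239191768/2241 ≈ -1.0673e+5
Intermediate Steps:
P = 4 (P = 2² = 4)
Z = 1/1494 ≈ 0.00066934
E(I) = 4 + I (E(I) = I + 4 = 4 + I)
N = 62748/1970587 (N = (4 + 38)/(1/1494 + 1319) = 42/(1970587/1494) = 42*(1494/1970587) = 62748/1970587 ≈ 0.031842)
-3556/N + 4941 = -3556/62748/1970587 + 4941 = -3556*1970587/62748 + 4941 = -250264549/2241 + 4941 = -239191768/2241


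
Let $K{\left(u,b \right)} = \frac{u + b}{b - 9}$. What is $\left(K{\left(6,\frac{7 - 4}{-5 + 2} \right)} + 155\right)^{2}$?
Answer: $\frac{95481}{4} \approx 23870.0$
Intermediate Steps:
$K{\left(u,b \right)} = \frac{b + u}{-9 + b}$
$\left(K{\left(6,\frac{7 - 4}{-5 + 2} \right)} + 155\right)^{2} = \left(\frac{\frac{7 - 4}{-5 + 2} + 6}{-9 + \frac{7 - 4}{-5 + 2}} + 155\right)^{2} = \left(\frac{\frac{3}{-3} + 6}{-9 + \frac{3}{-3}} + 155\right)^{2} = \left(\frac{3 \left(- \frac{1}{3}\right) + 6}{-9 + 3 \left(- \frac{1}{3}\right)} + 155\right)^{2} = \left(\frac{-1 + 6}{-9 - 1} + 155\right)^{2} = \left(\frac{1}{-10} \cdot 5 + 155\right)^{2} = \left(\left(- \frac{1}{10}\right) 5 + 155\right)^{2} = \left(- \frac{1}{2} + 155\right)^{2} = \left(\frac{309}{2}\right)^{2} = \frac{95481}{4}$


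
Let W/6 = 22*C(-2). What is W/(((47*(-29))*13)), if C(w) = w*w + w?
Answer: -264/17719 ≈ -0.014899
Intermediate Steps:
C(w) = w + w² (C(w) = w² + w = w + w²)
W = 264 (W = 6*(22*(-2*(1 - 2))) = 6*(22*(-2*(-1))) = 6*(22*2) = 6*44 = 264)
W/(((47*(-29))*13)) = 264/(((47*(-29))*13)) = 264/((-1363*13)) = 264/(-17719) = 264*(-1/17719) = -264/17719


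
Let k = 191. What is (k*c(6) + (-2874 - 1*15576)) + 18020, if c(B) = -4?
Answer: -1194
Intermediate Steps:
(k*c(6) + (-2874 - 1*15576)) + 18020 = (191*(-4) + (-2874 - 1*15576)) + 18020 = (-764 + (-2874 - 15576)) + 18020 = (-764 - 18450) + 18020 = -19214 + 18020 = -1194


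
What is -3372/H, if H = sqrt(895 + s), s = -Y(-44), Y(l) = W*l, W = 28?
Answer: -1124*sqrt(2127)/709 ≈ -73.115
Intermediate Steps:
Y(l) = 28*l
s = 1232 (s = -28*(-44) = -1*(-1232) = 1232)
H = sqrt(2127) (H = sqrt(895 + 1232) = sqrt(2127) ≈ 46.119)
-3372/H = -3372*sqrt(2127)/2127 = -1124*sqrt(2127)/709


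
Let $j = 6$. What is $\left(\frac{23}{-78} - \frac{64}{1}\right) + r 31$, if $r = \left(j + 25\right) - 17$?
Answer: $\frac{28837}{78} \approx 369.71$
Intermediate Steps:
$r = 14$ ($r = \left(6 + 25\right) - 17 = 31 - 17 = 14$)
$\left(\frac{23}{-78} - \frac{64}{1}\right) + r 31 = \left(\frac{23}{-78} - \frac{64}{1}\right) + 14 \cdot 31 = \left(23 \left(- \frac{1}{78}\right) - 64\right) + 434 = \left(- \frac{23}{78} - 64\right) + 434 = - \frac{5015}{78} + 434 = \frac{28837}{78}$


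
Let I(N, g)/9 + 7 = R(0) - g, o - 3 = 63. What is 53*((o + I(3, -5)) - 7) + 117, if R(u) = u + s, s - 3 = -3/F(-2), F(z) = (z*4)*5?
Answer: 150271/40 ≈ 3756.8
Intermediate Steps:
o = 66 (o = 3 + 63 = 66)
F(z) = 20*z (F(z) = (4*z)*5 = 20*z)
s = 123/40 (s = 3 - 3/(20*(-2)) = 3 - 3/(-40) = 3 - 3*(-1/40) = 3 + 3/40 = 123/40 ≈ 3.0750)
R(u) = 123/40 + u (R(u) = u + 123/40 = 123/40 + u)
I(N, g) = -1413/40 - 9*g (I(N, g) = -63 + 9*((123/40 + 0) - g) = -63 + 9*(123/40 - g) = -63 + (1107/40 - 9*g) = -1413/40 - 9*g)
53*((o + I(3, -5)) - 7) + 117 = 53*((66 + (-1413/40 - 9*(-5))) - 7) + 117 = 53*((66 + (-1413/40 + 45)) - 7) + 117 = 53*((66 + 387/40) - 7) + 117 = 53*(3027/40 - 7) + 117 = 53*(2747/40) + 117 = 145591/40 + 117 = 150271/40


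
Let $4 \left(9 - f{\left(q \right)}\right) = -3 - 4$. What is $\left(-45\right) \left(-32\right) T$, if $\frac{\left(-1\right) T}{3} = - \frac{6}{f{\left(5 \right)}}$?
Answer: $\frac{103680}{43} \approx 2411.2$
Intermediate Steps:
$f{\left(q \right)} = \frac{43}{4}$ ($f{\left(q \right)} = 9 - \frac{-3 - 4}{4} = 9 - - \frac{7}{4} = 9 + \frac{7}{4} = \frac{43}{4}$)
$T = \frac{72}{43}$ ($T = - 3 \left(- \frac{6}{\frac{43}{4}}\right) = - 3 \left(\left(-6\right) \frac{4}{43}\right) = \left(-3\right) \left(- \frac{24}{43}\right) = \frac{72}{43} \approx 1.6744$)
$\left(-45\right) \left(-32\right) T = \left(-45\right) \left(-32\right) \frac{72}{43} = 1440 \cdot \frac{72}{43} = \frac{103680}{43}$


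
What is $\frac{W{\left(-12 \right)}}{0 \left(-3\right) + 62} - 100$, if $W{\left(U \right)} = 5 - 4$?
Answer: $- \frac{6199}{62} \approx -99.984$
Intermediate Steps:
$W{\left(U \right)} = 1$ ($W{\left(U \right)} = 5 - 4 = 1$)
$\frac{W{\left(-12 \right)}}{0 \left(-3\right) + 62} - 100 = 1 \frac{1}{0 \left(-3\right) + 62} - 100 = 1 \frac{1}{0 + 62} - 100 = 1 \cdot \frac{1}{62} - 100 = \frac{1}{62} - 100 = - \frac{6199}{62}$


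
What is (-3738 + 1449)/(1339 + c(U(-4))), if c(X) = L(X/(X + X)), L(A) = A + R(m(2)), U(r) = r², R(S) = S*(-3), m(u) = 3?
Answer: -1526/887 ≈ -1.7204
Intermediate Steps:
R(S) = -3*S
L(A) = -9 + A (L(A) = A - 3*3 = A - 9 = -9 + A)
c(X) = -17/2 (c(X) = -9 + X/(X + X) = -9 + X/((2*X)) = -9 + (1/(2*X))*X = -9 + ½ = -17/2)
(-3738 + 1449)/(1339 + c(U(-4))) = (-3738 + 1449)/(1339 - 17/2) = -2289/2661/2 = -2289*2/2661 = -1526/887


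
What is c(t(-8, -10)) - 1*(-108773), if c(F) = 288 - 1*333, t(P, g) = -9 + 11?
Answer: 108728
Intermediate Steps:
t(P, g) = 2
c(F) = -45 (c(F) = 288 - 333 = -45)
c(t(-8, -10)) - 1*(-108773) = -45 - 1*(-108773) = -45 + 108773 = 108728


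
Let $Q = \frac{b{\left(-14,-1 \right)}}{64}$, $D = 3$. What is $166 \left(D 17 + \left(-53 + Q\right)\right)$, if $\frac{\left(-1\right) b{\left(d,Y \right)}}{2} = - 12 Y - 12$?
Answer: $-332$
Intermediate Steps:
$b{\left(d,Y \right)} = 24 + 24 Y$ ($b{\left(d,Y \right)} = - 2 \left(- 12 Y - 12\right) = - 2 \left(-12 - 12 Y\right) = 24 + 24 Y$)
$Q = 0$ ($Q = \frac{24 + 24 \left(-1\right)}{64} = \left(24 - 24\right) \frac{1}{64} = 0 \cdot \frac{1}{64} = 0$)
$166 \left(D 17 + \left(-53 + Q\right)\right) = 166 \left(3 \cdot 17 + \left(-53 + 0\right)\right) = 166 \left(51 - 53\right) = 166 \left(-2\right) = -332$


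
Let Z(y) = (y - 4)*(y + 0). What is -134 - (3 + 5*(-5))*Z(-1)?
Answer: -24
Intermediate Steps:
Z(y) = y*(-4 + y) (Z(y) = (-4 + y)*y = y*(-4 + y))
-134 - (3 + 5*(-5))*Z(-1) = -134 - (3 + 5*(-5))*(-(-4 - 1)) = -134 - (3 - 25)*(-1*(-5)) = -134 - (-22)*5 = -134 - 1*(-110) = -134 + 110 = -24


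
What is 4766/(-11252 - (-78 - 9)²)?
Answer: -4766/18821 ≈ -0.25323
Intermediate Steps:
4766/(-11252 - (-78 - 9)²) = 4766/(-11252 - 1*(-87)²) = 4766/(-11252 - 1*7569) = 4766/(-11252 - 7569) = 4766/(-18821) = 4766*(-1/18821) = -4766/18821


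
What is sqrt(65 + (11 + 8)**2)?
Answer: sqrt(426) ≈ 20.640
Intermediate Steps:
sqrt(65 + (11 + 8)**2) = sqrt(65 + 19**2) = sqrt(65 + 361) = sqrt(426)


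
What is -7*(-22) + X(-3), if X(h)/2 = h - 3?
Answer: 142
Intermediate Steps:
X(h) = -6 + 2*h (X(h) = 2*(h - 3) = 2*(-3 + h) = -6 + 2*h)
-7*(-22) + X(-3) = -7*(-22) + (-6 + 2*(-3)) = 154 + (-6 - 6) = 154 - 12 = 142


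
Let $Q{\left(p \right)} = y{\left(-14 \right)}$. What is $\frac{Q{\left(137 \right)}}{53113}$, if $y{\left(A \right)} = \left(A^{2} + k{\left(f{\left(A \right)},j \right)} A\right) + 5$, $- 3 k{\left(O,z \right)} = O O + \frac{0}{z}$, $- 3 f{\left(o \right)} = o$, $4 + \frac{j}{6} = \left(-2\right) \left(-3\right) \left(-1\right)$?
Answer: $\frac{8171}{1434051} \approx 0.0056978$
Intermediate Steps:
$j = -60$ ($j = -24 + 6 \left(-2\right) \left(-3\right) \left(-1\right) = -24 + 6 \cdot 6 \left(-1\right) = -24 + 6 \left(-6\right) = -24 - 36 = -60$)
$f{\left(o \right)} = - \frac{o}{3}$
$k{\left(O,z \right)} = - \frac{O^{2}}{3}$ ($k{\left(O,z \right)} = - \frac{O O + \frac{0}{z}}{3} = - \frac{O^{2} + 0}{3} = - \frac{O^{2}}{3}$)
$y{\left(A \right)} = 5 + A^{2} - \frac{A^{3}}{27}$ ($y{\left(A \right)} = \left(A^{2} + - \frac{\left(- \frac{A}{3}\right)^{2}}{3} A\right) + 5 = \left(A^{2} + - \frac{\frac{1}{9} A^{2}}{3} A\right) + 5 = \left(A^{2} + - \frac{A^{2}}{27} A\right) + 5 = \left(A^{2} - \frac{A^{3}}{27}\right) + 5 = 5 + A^{2} - \frac{A^{3}}{27}$)
$Q{\left(p \right)} = \frac{8171}{27}$ ($Q{\left(p \right)} = 5 + \left(-14\right)^{2} - \frac{\left(-14\right)^{3}}{27} = 5 + 196 - - \frac{2744}{27} = 5 + 196 + \frac{2744}{27} = \frac{8171}{27}$)
$\frac{Q{\left(137 \right)}}{53113} = \frac{8171}{27 \cdot 53113} = \frac{8171}{27} \cdot \frac{1}{53113} = \frac{8171}{1434051}$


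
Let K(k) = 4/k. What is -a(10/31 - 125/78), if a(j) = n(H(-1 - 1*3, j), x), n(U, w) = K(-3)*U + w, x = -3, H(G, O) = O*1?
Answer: 4691/3627 ≈ 1.2934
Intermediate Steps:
H(G, O) = O
n(U, w) = w - 4*U/3 (n(U, w) = (4/(-3))*U + w = (4*(-1/3))*U + w = -4*U/3 + w = w - 4*U/3)
a(j) = -3 - 4*j/3
-a(10/31 - 125/78) = -(-3 - 4*(10/31 - 125/78)/3) = -(-3 - 4/3*(-3095/2418)) = -(-3 + 6190/3627) = -1*(-4691/3627) = 4691/3627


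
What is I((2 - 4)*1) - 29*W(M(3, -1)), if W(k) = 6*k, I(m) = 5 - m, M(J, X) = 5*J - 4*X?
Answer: -3299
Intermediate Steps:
M(J, X) = -4*X + 5*J
I((2 - 4)*1) - 29*W(M(3, -1)) = (5 - (2 - 4)) - 174*(-4*(-1) + 5*3) = (5 - (-2)) - 174*(4 + 15) = (5 - 1*(-2)) - 174*19 = (5 + 2) - 29*114 = 7 - 3306 = -3299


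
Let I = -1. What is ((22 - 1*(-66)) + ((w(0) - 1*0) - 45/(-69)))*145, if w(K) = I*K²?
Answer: 295655/23 ≈ 12855.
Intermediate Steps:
w(K) = -K²
((22 - 1*(-66)) + ((w(0) - 1*0) - 45/(-69)))*145 = ((22 - 1*(-66)) + ((-1*0² - 1*0) - 45/(-69)))*145 = ((22 + 66) + ((-1*0 + 0) - 45*(-1)/69))*145 = (88 + ((0 + 0) - 1*(-15/23)))*145 = (88 + (0 + 15/23))*145 = (88 + 15/23)*145 = (2039/23)*145 = 295655/23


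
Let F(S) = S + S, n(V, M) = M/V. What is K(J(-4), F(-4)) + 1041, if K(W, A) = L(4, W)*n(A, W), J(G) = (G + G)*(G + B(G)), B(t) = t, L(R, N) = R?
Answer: 1009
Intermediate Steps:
F(S) = 2*S
J(G) = 4*G² (J(G) = (G + G)*(G + G) = (2*G)*(2*G) = 4*G²)
K(W, A) = 4*W/A (K(W, A) = 4*(W/A) = 4*W/A)
K(J(-4), F(-4)) + 1041 = 4*(4*(-4)²)/((2*(-4))) + 1041 = 4*(4*16)/(-8) + 1041 = 4*64*(-⅛) + 1041 = -32 + 1041 = 1009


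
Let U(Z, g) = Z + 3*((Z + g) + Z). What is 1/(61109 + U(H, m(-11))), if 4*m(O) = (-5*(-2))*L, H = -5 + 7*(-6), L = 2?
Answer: 1/60795 ≈ 1.6449e-5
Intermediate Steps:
H = -47 (H = -5 - 42 = -47)
m(O) = 5 (m(O) = (-5*(-2)*2)/4 = (10*2)/4 = (¼)*20 = 5)
U(Z, g) = 3*g + 7*Z (U(Z, g) = Z + 3*(g + 2*Z) = Z + (3*g + 6*Z) = 3*g + 7*Z)
1/(61109 + U(H, m(-11))) = 1/(61109 + (3*5 + 7*(-47))) = 1/(61109 + (15 - 329)) = 1/(61109 - 314) = 1/60795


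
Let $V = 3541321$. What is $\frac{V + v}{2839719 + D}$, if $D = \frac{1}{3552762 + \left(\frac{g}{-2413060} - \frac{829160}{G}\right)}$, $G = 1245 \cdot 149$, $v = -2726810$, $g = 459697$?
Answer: $\frac{259069469225945923636933}{903222294211995728726817} \approx 0.28683$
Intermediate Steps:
$G = 185505$
$D = \frac{89526939060}{318067489850899403}$ ($D = \frac{1}{3552762 + \left(\frac{459697}{-2413060} - \frac{829160}{185505}\right)} = \frac{1}{3552762 + \left(459697 \left(- \frac{1}{2413060}\right) - \frac{165832}{37101}\right)} = \frac{1}{3552762 - \frac{417217784317}{89526939060}} = \frac{1}{\frac{318067489850899403}{89526939060}} = \frac{89526939060}{318067489850899403} \approx 2.8147 \cdot 10^{-7}$)
$\frac{V + v}{2839719 + D} = \frac{3541321 - 2726810}{2839719 + \frac{89526939060}{318067489850899403}} = \frac{814511}{\frac{903222294211995728726817}{318067489850899403}} = 814511 \cdot \frac{318067489850899403}{903222294211995728726817} = \frac{259069469225945923636933}{903222294211995728726817}$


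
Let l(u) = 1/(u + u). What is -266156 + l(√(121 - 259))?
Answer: -266156 - I*√138/276 ≈ -2.6616e+5 - 0.042563*I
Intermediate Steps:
l(u) = 1/(2*u)
-266156 + l(√(121 - 259)) = -266156 + 1/(2*(√(121 - 259))) = -266156 + 1/(2*(√(-138))) = -266156 + 1/(2*((I*√138))) = -266156 + (-I*√138/138)/2 = -266156 - I*√138/276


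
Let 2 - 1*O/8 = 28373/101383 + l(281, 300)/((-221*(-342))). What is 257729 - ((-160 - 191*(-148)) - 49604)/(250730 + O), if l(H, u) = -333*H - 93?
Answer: 41267961060944530027/160121473852151 ≈ 2.5773e+5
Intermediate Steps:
l(H, u) = -93 - 333*H
O = 30236149072/1277121651 (O = 16 - 8*(28373/101383 + (-93 - 333*281)/((-221*(-342)))) = 16 - 8*(28373*(1/101383) + (-93 - 93573)/75582) = 16 - 8*(28373/101383 - 93666*1/75582) = 16 - 8*(28373/101383 - 15611/12597) = 16 - 8*(-1225275332/1277121651) = 16 + 9802202656/1277121651 = 30236149072/1277121651 ≈ 23.675)
257729 - ((-160 - 191*(-148)) - 49604)/(250730 + O) = 257729 - ((-160 - 191*(-148)) - 49604)/(250730 + 30236149072/1277121651) = 257729 - ((-160 + 28268) - 49604)/320242947704302/1277121651 = 257729 - (28108 - 49604)*1277121651/320242947704302 = 257729 - (-21496)*1277121651/320242947704302 = 257729 - 1*(-13726503504948/160121473852151) = 257729 + 13726503504948/160121473852151 = 41267961060944530027/160121473852151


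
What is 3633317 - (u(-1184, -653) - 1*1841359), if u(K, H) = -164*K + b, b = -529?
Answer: 5281029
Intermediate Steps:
u(K, H) = -529 - 164*K (u(K, H) = -164*K - 529 = -529 - 164*K)
3633317 - (u(-1184, -653) - 1*1841359) = 3633317 - ((-529 - 164*(-1184)) - 1*1841359) = 3633317 - ((-529 + 194176) - 1841359) = 3633317 - (193647 - 1841359) = 3633317 - 1*(-1647712) = 3633317 + 1647712 = 5281029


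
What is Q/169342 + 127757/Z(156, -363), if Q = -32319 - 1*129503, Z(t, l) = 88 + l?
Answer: -10839563472/23284525 ≈ -465.53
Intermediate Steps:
Q = -161822 (Q = -32319 - 129503 = -161822)
Q/169342 + 127757/Z(156, -363) = -161822/169342 + 127757/(88 - 363) = -161822*1/169342 + 127757/(-275) = -80911/84671 + 127757*(-1/275) = -80911/84671 - 127757/275 = -10839563472/23284525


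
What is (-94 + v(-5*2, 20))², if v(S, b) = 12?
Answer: 6724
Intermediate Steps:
(-94 + v(-5*2, 20))² = (-94 + 12)² = (-82)² = 6724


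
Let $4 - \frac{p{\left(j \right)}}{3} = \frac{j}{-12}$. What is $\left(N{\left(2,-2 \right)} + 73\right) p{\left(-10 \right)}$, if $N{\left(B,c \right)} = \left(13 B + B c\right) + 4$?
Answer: $\frac{1881}{2} \approx 940.5$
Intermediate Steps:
$p{\left(j \right)} = 12 + \frac{j}{4}$ ($p{\left(j \right)} = 12 - 3 \frac{j}{-12} = 12 - 3 j \left(- \frac{1}{12}\right) = 12 - 3 \left(- \frac{j}{12}\right) = 12 + \frac{j}{4}$)
$N{\left(B,c \right)} = 4 + 13 B + B c$
$\left(N{\left(2,-2 \right)} + 73\right) p{\left(-10 \right)} = \left(\left(4 + 13 \cdot 2 + 2 \left(-2\right)\right) + 73\right) \left(12 + \frac{1}{4} \left(-10\right)\right) = \left(\left(4 + 26 - 4\right) + 73\right) \left(12 - \frac{5}{2}\right) = \left(26 + 73\right) \frac{19}{2} = 99 \cdot \frac{19}{2} = \frac{1881}{2}$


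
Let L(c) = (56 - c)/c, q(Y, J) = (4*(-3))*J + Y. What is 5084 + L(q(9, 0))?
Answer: 45803/9 ≈ 5089.2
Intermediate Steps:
q(Y, J) = Y - 12*J (q(Y, J) = -12*J + Y = Y - 12*J)
L(c) = (56 - c)/c
5084 + L(q(9, 0)) = 5084 + (56 - (9 - 12*0))/(9 - 12*0) = 5084 + (56 - (9 + 0))/(9 + 0) = 5084 + (56 - 1*9)/9 = 5084 + (56 - 9)/9 = 5084 + (1/9)*47 = 5084 + 47/9 = 45803/9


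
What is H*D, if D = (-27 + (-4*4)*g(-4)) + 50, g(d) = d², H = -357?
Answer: 83181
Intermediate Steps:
D = -233 (D = (-27 - 4*4*(-4)²) + 50 = (-27 - 16*16) + 50 = (-27 - 256) + 50 = -283 + 50 = -233)
H*D = -357*(-233) = 83181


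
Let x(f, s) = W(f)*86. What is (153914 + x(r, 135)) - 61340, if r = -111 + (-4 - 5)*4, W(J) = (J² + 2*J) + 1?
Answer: 1925750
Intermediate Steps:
W(J) = 1 + J² + 2*J
r = -147 (r = -111 - 9*4 = -111 - 36 = -147)
x(f, s) = 86 + 86*f² + 172*f (x(f, s) = (1 + f² + 2*f)*86 = 86 + 86*f² + 172*f)
(153914 + x(r, 135)) - 61340 = (153914 + (86 + 86*(-147)² + 172*(-147))) - 61340 = (153914 + (86 + 86*21609 - 25284)) - 61340 = (153914 + (86 + 1858374 - 25284)) - 61340 = (153914 + 1833176) - 61340 = 1987090 - 61340 = 1925750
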